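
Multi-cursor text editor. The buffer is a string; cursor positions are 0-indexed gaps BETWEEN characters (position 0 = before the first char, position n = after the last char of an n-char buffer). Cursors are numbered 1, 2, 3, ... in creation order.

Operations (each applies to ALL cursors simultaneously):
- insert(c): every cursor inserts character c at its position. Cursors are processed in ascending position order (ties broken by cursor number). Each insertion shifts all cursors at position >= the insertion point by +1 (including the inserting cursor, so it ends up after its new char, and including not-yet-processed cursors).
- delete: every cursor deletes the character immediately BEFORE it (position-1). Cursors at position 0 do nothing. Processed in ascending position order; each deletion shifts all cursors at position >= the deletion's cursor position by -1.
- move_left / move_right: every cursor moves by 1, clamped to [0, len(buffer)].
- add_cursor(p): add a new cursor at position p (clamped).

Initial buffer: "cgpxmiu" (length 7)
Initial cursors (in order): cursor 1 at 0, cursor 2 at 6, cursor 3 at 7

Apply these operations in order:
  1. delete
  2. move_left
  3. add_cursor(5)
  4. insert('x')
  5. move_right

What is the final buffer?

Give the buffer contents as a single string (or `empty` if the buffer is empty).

After op 1 (delete): buffer="cgpxm" (len 5), cursors c1@0 c2@5 c3@5, authorship .....
After op 2 (move_left): buffer="cgpxm" (len 5), cursors c1@0 c2@4 c3@4, authorship .....
After op 3 (add_cursor(5)): buffer="cgpxm" (len 5), cursors c1@0 c2@4 c3@4 c4@5, authorship .....
After op 4 (insert('x')): buffer="xcgpxxxmx" (len 9), cursors c1@1 c2@7 c3@7 c4@9, authorship 1....23.4
After op 5 (move_right): buffer="xcgpxxxmx" (len 9), cursors c1@2 c2@8 c3@8 c4@9, authorship 1....23.4

Answer: xcgpxxxmx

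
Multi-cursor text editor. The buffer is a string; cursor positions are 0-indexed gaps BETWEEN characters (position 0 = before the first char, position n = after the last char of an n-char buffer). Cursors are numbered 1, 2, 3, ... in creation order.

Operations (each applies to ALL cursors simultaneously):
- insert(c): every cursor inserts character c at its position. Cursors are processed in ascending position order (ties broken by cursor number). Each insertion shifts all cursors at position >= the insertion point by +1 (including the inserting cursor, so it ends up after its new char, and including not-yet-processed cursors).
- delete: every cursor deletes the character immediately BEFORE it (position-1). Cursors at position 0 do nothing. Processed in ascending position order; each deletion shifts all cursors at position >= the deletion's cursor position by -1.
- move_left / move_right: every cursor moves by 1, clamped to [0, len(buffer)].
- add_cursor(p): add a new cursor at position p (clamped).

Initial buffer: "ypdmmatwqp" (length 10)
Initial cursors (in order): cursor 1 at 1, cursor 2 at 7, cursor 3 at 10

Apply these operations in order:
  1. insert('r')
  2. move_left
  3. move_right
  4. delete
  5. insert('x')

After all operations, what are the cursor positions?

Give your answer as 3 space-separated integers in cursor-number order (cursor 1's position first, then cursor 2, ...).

Answer: 2 9 13

Derivation:
After op 1 (insert('r')): buffer="yrpdmmatrwqpr" (len 13), cursors c1@2 c2@9 c3@13, authorship .1......2...3
After op 2 (move_left): buffer="yrpdmmatrwqpr" (len 13), cursors c1@1 c2@8 c3@12, authorship .1......2...3
After op 3 (move_right): buffer="yrpdmmatrwqpr" (len 13), cursors c1@2 c2@9 c3@13, authorship .1......2...3
After op 4 (delete): buffer="ypdmmatwqp" (len 10), cursors c1@1 c2@7 c3@10, authorship ..........
After op 5 (insert('x')): buffer="yxpdmmatxwqpx" (len 13), cursors c1@2 c2@9 c3@13, authorship .1......2...3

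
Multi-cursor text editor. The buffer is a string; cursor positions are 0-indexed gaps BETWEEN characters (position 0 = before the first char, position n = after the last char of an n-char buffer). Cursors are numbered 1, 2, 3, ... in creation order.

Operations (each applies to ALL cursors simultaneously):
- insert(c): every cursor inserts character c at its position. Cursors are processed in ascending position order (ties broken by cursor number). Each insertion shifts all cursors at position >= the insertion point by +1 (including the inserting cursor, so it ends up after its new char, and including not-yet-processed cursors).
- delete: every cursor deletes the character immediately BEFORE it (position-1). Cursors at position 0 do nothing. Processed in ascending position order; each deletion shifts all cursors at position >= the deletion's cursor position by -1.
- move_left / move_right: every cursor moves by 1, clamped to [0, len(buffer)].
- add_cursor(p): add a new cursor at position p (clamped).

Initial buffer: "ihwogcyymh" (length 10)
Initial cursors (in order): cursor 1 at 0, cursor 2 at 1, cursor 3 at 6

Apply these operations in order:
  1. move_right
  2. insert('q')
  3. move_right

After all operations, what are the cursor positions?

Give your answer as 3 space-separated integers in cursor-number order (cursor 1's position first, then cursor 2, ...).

After op 1 (move_right): buffer="ihwogcyymh" (len 10), cursors c1@1 c2@2 c3@7, authorship ..........
After op 2 (insert('q')): buffer="iqhqwogcyqymh" (len 13), cursors c1@2 c2@4 c3@10, authorship .1.2.....3...
After op 3 (move_right): buffer="iqhqwogcyqymh" (len 13), cursors c1@3 c2@5 c3@11, authorship .1.2.....3...

Answer: 3 5 11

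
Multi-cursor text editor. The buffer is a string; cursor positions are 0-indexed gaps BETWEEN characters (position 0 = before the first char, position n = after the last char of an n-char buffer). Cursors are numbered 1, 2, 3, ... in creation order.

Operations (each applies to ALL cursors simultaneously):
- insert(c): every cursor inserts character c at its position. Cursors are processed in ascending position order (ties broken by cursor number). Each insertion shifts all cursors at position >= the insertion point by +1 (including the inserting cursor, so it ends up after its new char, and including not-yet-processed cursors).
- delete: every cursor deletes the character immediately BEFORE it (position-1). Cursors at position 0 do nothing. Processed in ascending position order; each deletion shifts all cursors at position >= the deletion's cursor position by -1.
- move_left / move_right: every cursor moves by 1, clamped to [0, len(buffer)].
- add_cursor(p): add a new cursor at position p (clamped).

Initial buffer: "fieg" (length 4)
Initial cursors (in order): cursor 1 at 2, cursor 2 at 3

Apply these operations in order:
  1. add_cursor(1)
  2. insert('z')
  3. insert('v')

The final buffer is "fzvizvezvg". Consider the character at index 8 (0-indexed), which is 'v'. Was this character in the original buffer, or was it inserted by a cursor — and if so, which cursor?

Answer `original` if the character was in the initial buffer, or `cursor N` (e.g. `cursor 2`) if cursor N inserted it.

Answer: cursor 2

Derivation:
After op 1 (add_cursor(1)): buffer="fieg" (len 4), cursors c3@1 c1@2 c2@3, authorship ....
After op 2 (insert('z')): buffer="fzizezg" (len 7), cursors c3@2 c1@4 c2@6, authorship .3.1.2.
After op 3 (insert('v')): buffer="fzvizvezvg" (len 10), cursors c3@3 c1@6 c2@9, authorship .33.11.22.
Authorship (.=original, N=cursor N): . 3 3 . 1 1 . 2 2 .
Index 8: author = 2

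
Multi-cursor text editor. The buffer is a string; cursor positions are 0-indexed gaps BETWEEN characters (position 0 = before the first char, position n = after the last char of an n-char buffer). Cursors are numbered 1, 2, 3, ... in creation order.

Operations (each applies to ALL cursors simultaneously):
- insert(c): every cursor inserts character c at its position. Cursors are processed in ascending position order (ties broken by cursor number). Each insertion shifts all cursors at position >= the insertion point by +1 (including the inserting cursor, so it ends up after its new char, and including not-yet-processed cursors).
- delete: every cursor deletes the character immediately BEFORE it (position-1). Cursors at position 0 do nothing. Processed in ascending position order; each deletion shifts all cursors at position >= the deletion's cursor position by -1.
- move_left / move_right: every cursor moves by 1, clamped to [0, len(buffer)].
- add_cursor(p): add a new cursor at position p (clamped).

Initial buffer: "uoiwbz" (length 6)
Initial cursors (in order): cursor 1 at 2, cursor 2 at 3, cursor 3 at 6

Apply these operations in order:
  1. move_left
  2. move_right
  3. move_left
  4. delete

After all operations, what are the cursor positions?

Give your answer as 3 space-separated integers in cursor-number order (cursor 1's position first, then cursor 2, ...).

Answer: 0 0 2

Derivation:
After op 1 (move_left): buffer="uoiwbz" (len 6), cursors c1@1 c2@2 c3@5, authorship ......
After op 2 (move_right): buffer="uoiwbz" (len 6), cursors c1@2 c2@3 c3@6, authorship ......
After op 3 (move_left): buffer="uoiwbz" (len 6), cursors c1@1 c2@2 c3@5, authorship ......
After op 4 (delete): buffer="iwz" (len 3), cursors c1@0 c2@0 c3@2, authorship ...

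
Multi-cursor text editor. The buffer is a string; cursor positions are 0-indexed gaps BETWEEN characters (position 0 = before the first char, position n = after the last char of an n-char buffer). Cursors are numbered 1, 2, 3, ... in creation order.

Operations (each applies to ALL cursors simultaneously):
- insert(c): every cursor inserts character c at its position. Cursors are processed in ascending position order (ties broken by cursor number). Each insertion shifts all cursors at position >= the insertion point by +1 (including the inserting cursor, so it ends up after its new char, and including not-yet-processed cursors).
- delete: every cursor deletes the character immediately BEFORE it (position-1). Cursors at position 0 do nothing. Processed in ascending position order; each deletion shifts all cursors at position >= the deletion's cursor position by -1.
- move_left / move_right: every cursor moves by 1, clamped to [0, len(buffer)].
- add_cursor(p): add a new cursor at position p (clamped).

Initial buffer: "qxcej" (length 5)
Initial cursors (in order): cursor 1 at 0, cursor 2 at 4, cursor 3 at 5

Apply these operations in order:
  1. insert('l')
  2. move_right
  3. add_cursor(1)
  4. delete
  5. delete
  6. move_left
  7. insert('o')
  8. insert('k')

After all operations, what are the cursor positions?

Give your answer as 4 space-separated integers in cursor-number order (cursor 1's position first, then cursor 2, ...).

After op 1 (insert('l')): buffer="lqxceljl" (len 8), cursors c1@1 c2@6 c3@8, authorship 1....2.3
After op 2 (move_right): buffer="lqxceljl" (len 8), cursors c1@2 c2@7 c3@8, authorship 1....2.3
After op 3 (add_cursor(1)): buffer="lqxceljl" (len 8), cursors c4@1 c1@2 c2@7 c3@8, authorship 1....2.3
After op 4 (delete): buffer="xcel" (len 4), cursors c1@0 c4@0 c2@4 c3@4, authorship ...2
After op 5 (delete): buffer="xc" (len 2), cursors c1@0 c4@0 c2@2 c3@2, authorship ..
After op 6 (move_left): buffer="xc" (len 2), cursors c1@0 c4@0 c2@1 c3@1, authorship ..
After op 7 (insert('o')): buffer="ooxooc" (len 6), cursors c1@2 c4@2 c2@5 c3@5, authorship 14.23.
After op 8 (insert('k')): buffer="ookkxookkc" (len 10), cursors c1@4 c4@4 c2@9 c3@9, authorship 1414.2323.

Answer: 4 9 9 4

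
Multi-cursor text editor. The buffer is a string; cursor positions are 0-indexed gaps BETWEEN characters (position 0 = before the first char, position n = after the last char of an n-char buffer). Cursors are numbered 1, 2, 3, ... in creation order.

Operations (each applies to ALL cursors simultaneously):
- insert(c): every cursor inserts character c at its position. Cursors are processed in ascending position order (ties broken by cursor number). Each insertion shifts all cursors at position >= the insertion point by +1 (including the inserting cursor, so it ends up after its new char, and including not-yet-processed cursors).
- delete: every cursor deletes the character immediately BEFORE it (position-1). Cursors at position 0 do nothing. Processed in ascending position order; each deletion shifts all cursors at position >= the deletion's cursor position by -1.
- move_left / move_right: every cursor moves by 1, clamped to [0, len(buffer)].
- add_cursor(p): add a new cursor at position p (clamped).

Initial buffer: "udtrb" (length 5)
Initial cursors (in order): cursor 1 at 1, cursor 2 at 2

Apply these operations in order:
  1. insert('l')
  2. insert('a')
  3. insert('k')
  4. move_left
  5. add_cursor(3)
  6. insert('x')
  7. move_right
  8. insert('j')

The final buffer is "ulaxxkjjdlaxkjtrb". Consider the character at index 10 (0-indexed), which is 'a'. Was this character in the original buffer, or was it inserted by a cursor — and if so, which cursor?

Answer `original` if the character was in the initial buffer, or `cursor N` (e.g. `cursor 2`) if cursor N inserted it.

Answer: cursor 2

Derivation:
After op 1 (insert('l')): buffer="uldltrb" (len 7), cursors c1@2 c2@4, authorship .1.2...
After op 2 (insert('a')): buffer="uladlatrb" (len 9), cursors c1@3 c2@6, authorship .11.22...
After op 3 (insert('k')): buffer="ulakdlaktrb" (len 11), cursors c1@4 c2@8, authorship .111.222...
After op 4 (move_left): buffer="ulakdlaktrb" (len 11), cursors c1@3 c2@7, authorship .111.222...
After op 5 (add_cursor(3)): buffer="ulakdlaktrb" (len 11), cursors c1@3 c3@3 c2@7, authorship .111.222...
After op 6 (insert('x')): buffer="ulaxxkdlaxktrb" (len 14), cursors c1@5 c3@5 c2@10, authorship .11131.2222...
After op 7 (move_right): buffer="ulaxxkdlaxktrb" (len 14), cursors c1@6 c3@6 c2@11, authorship .11131.2222...
After op 8 (insert('j')): buffer="ulaxxkjjdlaxkjtrb" (len 17), cursors c1@8 c3@8 c2@14, authorship .1113113.22222...
Authorship (.=original, N=cursor N): . 1 1 1 3 1 1 3 . 2 2 2 2 2 . . .
Index 10: author = 2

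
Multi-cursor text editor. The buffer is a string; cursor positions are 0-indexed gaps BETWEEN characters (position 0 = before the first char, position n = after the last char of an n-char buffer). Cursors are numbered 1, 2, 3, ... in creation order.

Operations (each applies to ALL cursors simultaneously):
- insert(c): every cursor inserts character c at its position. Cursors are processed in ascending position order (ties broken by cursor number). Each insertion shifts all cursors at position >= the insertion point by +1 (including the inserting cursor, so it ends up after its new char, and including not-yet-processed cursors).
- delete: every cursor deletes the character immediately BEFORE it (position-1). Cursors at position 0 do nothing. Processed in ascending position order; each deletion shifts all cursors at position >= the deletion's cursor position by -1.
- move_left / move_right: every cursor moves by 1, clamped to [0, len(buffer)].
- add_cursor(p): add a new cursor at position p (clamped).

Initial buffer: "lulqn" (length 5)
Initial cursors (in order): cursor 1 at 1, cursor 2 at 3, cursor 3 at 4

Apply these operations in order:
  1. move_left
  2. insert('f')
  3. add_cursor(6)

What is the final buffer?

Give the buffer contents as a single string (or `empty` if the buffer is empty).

Answer: fluflfqn

Derivation:
After op 1 (move_left): buffer="lulqn" (len 5), cursors c1@0 c2@2 c3@3, authorship .....
After op 2 (insert('f')): buffer="fluflfqn" (len 8), cursors c1@1 c2@4 c3@6, authorship 1..2.3..
After op 3 (add_cursor(6)): buffer="fluflfqn" (len 8), cursors c1@1 c2@4 c3@6 c4@6, authorship 1..2.3..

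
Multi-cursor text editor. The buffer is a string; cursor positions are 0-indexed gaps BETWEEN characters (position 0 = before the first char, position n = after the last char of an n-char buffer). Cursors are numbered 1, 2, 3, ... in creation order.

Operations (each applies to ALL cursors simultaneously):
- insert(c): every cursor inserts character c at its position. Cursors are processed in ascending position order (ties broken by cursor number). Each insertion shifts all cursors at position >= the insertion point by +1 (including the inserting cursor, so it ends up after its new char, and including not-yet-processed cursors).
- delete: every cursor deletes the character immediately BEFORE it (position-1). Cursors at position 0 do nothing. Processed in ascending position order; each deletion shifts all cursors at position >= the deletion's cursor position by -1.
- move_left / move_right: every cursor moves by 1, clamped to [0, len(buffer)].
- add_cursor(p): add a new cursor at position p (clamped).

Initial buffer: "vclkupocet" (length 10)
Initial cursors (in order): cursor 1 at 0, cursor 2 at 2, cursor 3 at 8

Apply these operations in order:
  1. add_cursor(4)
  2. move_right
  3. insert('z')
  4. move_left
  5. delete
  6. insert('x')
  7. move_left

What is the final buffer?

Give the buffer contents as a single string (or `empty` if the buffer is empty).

After op 1 (add_cursor(4)): buffer="vclkupocet" (len 10), cursors c1@0 c2@2 c4@4 c3@8, authorship ..........
After op 2 (move_right): buffer="vclkupocet" (len 10), cursors c1@1 c2@3 c4@5 c3@9, authorship ..........
After op 3 (insert('z')): buffer="vzclzkuzpocezt" (len 14), cursors c1@2 c2@5 c4@8 c3@13, authorship .1..2..4....3.
After op 4 (move_left): buffer="vzclzkuzpocezt" (len 14), cursors c1@1 c2@4 c4@7 c3@12, authorship .1..2..4....3.
After op 5 (delete): buffer="zczkzpoczt" (len 10), cursors c1@0 c2@2 c4@4 c3@8, authorship 1.2.4...3.
After op 6 (insert('x')): buffer="xzcxzkxzpocxzt" (len 14), cursors c1@1 c2@4 c4@7 c3@12, authorship 11.22.44...33.
After op 7 (move_left): buffer="xzcxzkxzpocxzt" (len 14), cursors c1@0 c2@3 c4@6 c3@11, authorship 11.22.44...33.

Answer: xzcxzkxzpocxzt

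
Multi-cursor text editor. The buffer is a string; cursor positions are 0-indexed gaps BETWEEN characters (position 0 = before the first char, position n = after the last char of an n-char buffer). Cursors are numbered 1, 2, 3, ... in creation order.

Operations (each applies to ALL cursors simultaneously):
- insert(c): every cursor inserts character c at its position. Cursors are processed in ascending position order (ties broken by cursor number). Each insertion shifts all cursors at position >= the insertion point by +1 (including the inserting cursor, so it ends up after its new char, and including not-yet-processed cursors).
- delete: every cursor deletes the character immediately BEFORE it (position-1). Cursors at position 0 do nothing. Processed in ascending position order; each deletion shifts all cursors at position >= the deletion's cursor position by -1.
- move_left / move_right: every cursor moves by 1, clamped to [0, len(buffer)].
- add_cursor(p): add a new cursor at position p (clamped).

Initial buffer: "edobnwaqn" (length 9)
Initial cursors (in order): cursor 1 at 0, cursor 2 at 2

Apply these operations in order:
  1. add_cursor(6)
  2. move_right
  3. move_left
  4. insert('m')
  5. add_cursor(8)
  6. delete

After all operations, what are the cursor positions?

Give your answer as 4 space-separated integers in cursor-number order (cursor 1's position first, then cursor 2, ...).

After op 1 (add_cursor(6)): buffer="edobnwaqn" (len 9), cursors c1@0 c2@2 c3@6, authorship .........
After op 2 (move_right): buffer="edobnwaqn" (len 9), cursors c1@1 c2@3 c3@7, authorship .........
After op 3 (move_left): buffer="edobnwaqn" (len 9), cursors c1@0 c2@2 c3@6, authorship .........
After op 4 (insert('m')): buffer="medmobnwmaqn" (len 12), cursors c1@1 c2@4 c3@9, authorship 1..2....3...
After op 5 (add_cursor(8)): buffer="medmobnwmaqn" (len 12), cursors c1@1 c2@4 c4@8 c3@9, authorship 1..2....3...
After op 6 (delete): buffer="edobnaqn" (len 8), cursors c1@0 c2@2 c3@5 c4@5, authorship ........

Answer: 0 2 5 5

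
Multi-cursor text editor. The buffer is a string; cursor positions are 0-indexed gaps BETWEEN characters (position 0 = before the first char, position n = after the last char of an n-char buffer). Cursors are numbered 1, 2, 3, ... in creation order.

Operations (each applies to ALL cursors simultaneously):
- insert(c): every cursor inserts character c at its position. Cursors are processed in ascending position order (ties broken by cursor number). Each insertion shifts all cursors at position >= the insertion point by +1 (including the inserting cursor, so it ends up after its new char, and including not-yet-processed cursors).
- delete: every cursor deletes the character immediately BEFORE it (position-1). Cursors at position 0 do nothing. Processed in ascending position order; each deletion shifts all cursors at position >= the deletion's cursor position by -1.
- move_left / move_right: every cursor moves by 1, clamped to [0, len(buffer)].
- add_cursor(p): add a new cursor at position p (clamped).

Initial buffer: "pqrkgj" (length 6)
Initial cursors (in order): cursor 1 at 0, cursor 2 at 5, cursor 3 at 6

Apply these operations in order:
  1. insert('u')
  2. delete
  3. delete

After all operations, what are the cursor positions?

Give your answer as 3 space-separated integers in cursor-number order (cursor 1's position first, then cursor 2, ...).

Answer: 0 4 4

Derivation:
After op 1 (insert('u')): buffer="upqrkguju" (len 9), cursors c1@1 c2@7 c3@9, authorship 1.....2.3
After op 2 (delete): buffer="pqrkgj" (len 6), cursors c1@0 c2@5 c3@6, authorship ......
After op 3 (delete): buffer="pqrk" (len 4), cursors c1@0 c2@4 c3@4, authorship ....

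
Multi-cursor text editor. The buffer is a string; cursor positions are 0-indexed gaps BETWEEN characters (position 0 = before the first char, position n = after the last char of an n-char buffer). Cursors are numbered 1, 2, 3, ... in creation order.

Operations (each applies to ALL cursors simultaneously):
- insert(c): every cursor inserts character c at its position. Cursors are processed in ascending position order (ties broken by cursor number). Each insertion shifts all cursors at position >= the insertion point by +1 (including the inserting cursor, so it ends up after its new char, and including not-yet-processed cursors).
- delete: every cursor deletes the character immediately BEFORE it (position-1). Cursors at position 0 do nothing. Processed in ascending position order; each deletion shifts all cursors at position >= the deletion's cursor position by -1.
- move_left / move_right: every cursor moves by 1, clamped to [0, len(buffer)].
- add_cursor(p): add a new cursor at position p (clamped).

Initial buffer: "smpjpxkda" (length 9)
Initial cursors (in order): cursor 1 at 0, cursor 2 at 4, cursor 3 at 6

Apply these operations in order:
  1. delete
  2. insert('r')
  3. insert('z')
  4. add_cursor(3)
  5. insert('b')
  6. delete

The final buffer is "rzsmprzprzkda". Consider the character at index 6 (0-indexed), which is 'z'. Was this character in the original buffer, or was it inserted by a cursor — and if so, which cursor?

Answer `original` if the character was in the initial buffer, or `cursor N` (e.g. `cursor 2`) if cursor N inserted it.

After op 1 (delete): buffer="smppkda" (len 7), cursors c1@0 c2@3 c3@4, authorship .......
After op 2 (insert('r')): buffer="rsmprprkda" (len 10), cursors c1@1 c2@5 c3@7, authorship 1...2.3...
After op 3 (insert('z')): buffer="rzsmprzprzkda" (len 13), cursors c1@2 c2@7 c3@10, authorship 11...22.33...
After op 4 (add_cursor(3)): buffer="rzsmprzprzkda" (len 13), cursors c1@2 c4@3 c2@7 c3@10, authorship 11...22.33...
After op 5 (insert('b')): buffer="rzbsbmprzbprzbkda" (len 17), cursors c1@3 c4@5 c2@10 c3@14, authorship 111.4..222.333...
After op 6 (delete): buffer="rzsmprzprzkda" (len 13), cursors c1@2 c4@3 c2@7 c3@10, authorship 11...22.33...
Authorship (.=original, N=cursor N): 1 1 . . . 2 2 . 3 3 . . .
Index 6: author = 2

Answer: cursor 2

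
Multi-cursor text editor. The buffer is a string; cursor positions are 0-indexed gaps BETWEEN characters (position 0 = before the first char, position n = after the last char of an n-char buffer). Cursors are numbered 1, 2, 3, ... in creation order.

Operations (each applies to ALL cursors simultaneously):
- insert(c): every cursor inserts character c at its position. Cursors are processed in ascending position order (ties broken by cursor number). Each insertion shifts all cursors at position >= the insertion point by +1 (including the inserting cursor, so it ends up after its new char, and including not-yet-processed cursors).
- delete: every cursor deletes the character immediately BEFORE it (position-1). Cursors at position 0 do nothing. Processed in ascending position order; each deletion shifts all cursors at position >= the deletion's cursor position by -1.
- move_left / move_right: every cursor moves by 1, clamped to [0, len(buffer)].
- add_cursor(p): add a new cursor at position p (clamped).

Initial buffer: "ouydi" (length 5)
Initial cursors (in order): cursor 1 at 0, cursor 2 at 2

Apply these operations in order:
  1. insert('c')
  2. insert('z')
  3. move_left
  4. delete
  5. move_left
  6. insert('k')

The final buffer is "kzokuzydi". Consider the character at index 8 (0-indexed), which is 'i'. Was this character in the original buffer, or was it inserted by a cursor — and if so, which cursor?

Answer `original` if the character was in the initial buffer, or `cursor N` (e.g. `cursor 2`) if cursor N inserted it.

After op 1 (insert('c')): buffer="coucydi" (len 7), cursors c1@1 c2@4, authorship 1..2...
After op 2 (insert('z')): buffer="czouczydi" (len 9), cursors c1@2 c2@6, authorship 11..22...
After op 3 (move_left): buffer="czouczydi" (len 9), cursors c1@1 c2@5, authorship 11..22...
After op 4 (delete): buffer="zouzydi" (len 7), cursors c1@0 c2@3, authorship 1..2...
After op 5 (move_left): buffer="zouzydi" (len 7), cursors c1@0 c2@2, authorship 1..2...
After op 6 (insert('k')): buffer="kzokuzydi" (len 9), cursors c1@1 c2@4, authorship 11.2.2...
Authorship (.=original, N=cursor N): 1 1 . 2 . 2 . . .
Index 8: author = original

Answer: original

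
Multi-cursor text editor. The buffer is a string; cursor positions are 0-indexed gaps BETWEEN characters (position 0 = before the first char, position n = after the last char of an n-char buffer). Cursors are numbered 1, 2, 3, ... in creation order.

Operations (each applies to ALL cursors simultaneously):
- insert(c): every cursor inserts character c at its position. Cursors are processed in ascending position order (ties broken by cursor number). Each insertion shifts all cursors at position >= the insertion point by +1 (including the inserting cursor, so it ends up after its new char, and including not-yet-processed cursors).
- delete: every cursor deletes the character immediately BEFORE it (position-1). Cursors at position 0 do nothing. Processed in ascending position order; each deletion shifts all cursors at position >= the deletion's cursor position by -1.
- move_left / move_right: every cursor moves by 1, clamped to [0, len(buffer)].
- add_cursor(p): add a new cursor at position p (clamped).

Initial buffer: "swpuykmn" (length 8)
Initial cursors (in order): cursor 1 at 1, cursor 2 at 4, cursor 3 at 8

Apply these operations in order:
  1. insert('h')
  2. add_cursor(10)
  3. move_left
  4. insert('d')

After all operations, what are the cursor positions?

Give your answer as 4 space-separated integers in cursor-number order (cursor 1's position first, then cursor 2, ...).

Answer: 2 7 14 12

Derivation:
After op 1 (insert('h')): buffer="shwpuhykmnh" (len 11), cursors c1@2 c2@6 c3@11, authorship .1...2....3
After op 2 (add_cursor(10)): buffer="shwpuhykmnh" (len 11), cursors c1@2 c2@6 c4@10 c3@11, authorship .1...2....3
After op 3 (move_left): buffer="shwpuhykmnh" (len 11), cursors c1@1 c2@5 c4@9 c3@10, authorship .1...2....3
After op 4 (insert('d')): buffer="sdhwpudhykmdndh" (len 15), cursors c1@2 c2@7 c4@12 c3@14, authorship .11...22...4.33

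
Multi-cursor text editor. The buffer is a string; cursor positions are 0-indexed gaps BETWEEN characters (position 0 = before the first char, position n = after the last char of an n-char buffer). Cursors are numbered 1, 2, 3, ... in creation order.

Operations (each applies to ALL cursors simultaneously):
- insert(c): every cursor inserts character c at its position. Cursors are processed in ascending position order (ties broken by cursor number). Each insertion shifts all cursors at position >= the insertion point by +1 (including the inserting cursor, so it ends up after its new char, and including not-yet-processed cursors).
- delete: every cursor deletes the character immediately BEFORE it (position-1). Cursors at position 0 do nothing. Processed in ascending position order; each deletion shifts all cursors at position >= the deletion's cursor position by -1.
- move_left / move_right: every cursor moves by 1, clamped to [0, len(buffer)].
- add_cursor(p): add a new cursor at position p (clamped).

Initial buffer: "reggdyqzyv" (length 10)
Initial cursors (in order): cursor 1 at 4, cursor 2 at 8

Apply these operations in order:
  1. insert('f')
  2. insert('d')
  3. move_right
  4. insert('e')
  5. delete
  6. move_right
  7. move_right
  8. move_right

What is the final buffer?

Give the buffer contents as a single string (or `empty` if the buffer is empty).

After op 1 (insert('f')): buffer="reggfdyqzfyv" (len 12), cursors c1@5 c2@10, authorship ....1....2..
After op 2 (insert('d')): buffer="reggfddyqzfdyv" (len 14), cursors c1@6 c2@12, authorship ....11....22..
After op 3 (move_right): buffer="reggfddyqzfdyv" (len 14), cursors c1@7 c2@13, authorship ....11....22..
After op 4 (insert('e')): buffer="reggfddeyqzfdyev" (len 16), cursors c1@8 c2@15, authorship ....11.1...22.2.
After op 5 (delete): buffer="reggfddyqzfdyv" (len 14), cursors c1@7 c2@13, authorship ....11....22..
After op 6 (move_right): buffer="reggfddyqzfdyv" (len 14), cursors c1@8 c2@14, authorship ....11....22..
After op 7 (move_right): buffer="reggfddyqzfdyv" (len 14), cursors c1@9 c2@14, authorship ....11....22..
After op 8 (move_right): buffer="reggfddyqzfdyv" (len 14), cursors c1@10 c2@14, authorship ....11....22..

Answer: reggfddyqzfdyv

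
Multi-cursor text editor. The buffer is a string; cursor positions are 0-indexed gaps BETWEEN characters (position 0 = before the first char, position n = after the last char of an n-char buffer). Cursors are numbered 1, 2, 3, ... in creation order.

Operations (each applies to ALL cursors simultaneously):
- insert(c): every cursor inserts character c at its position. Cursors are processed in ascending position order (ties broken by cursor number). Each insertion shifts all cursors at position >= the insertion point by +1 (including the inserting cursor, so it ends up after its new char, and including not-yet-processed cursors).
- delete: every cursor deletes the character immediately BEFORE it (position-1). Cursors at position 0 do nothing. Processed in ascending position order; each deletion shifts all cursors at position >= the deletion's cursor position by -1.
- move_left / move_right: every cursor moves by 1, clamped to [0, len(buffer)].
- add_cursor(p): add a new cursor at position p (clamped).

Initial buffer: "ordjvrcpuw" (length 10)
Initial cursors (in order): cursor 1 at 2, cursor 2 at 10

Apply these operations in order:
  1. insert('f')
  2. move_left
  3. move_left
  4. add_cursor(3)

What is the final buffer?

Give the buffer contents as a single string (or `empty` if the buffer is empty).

Answer: orfdjvrcpuwf

Derivation:
After op 1 (insert('f')): buffer="orfdjvrcpuwf" (len 12), cursors c1@3 c2@12, authorship ..1........2
After op 2 (move_left): buffer="orfdjvrcpuwf" (len 12), cursors c1@2 c2@11, authorship ..1........2
After op 3 (move_left): buffer="orfdjvrcpuwf" (len 12), cursors c1@1 c2@10, authorship ..1........2
After op 4 (add_cursor(3)): buffer="orfdjvrcpuwf" (len 12), cursors c1@1 c3@3 c2@10, authorship ..1........2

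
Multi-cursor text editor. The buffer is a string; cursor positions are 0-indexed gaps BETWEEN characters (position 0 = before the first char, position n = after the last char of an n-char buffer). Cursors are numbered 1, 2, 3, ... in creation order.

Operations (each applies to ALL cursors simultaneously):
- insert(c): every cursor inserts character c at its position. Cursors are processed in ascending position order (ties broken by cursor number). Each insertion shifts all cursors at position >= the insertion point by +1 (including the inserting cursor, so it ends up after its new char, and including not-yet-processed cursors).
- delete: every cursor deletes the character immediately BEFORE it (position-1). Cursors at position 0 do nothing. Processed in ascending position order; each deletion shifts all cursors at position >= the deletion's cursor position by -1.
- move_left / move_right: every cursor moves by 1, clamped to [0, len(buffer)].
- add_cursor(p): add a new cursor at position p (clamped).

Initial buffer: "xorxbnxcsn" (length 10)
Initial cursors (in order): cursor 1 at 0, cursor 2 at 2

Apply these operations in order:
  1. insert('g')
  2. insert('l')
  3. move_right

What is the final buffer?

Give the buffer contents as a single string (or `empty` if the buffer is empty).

After op 1 (insert('g')): buffer="gxogrxbnxcsn" (len 12), cursors c1@1 c2@4, authorship 1..2........
After op 2 (insert('l')): buffer="glxoglrxbnxcsn" (len 14), cursors c1@2 c2@6, authorship 11..22........
After op 3 (move_right): buffer="glxoglrxbnxcsn" (len 14), cursors c1@3 c2@7, authorship 11..22........

Answer: glxoglrxbnxcsn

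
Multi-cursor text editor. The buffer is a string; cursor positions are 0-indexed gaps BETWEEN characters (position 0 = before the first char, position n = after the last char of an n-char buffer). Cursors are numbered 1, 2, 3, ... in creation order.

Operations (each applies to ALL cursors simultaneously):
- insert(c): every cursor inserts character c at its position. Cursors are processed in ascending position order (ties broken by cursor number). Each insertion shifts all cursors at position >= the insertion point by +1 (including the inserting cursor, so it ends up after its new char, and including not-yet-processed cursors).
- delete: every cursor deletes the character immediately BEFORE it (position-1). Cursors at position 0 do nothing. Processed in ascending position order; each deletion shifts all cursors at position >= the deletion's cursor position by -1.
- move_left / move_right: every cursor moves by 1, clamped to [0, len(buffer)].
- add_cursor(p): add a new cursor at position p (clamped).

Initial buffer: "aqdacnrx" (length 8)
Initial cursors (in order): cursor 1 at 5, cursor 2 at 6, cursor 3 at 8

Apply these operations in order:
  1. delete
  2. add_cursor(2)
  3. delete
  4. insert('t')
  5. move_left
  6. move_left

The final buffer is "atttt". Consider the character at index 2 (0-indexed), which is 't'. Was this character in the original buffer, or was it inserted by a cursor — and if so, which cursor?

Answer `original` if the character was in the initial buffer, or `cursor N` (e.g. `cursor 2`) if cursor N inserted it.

Answer: cursor 2

Derivation:
After op 1 (delete): buffer="aqdar" (len 5), cursors c1@4 c2@4 c3@5, authorship .....
After op 2 (add_cursor(2)): buffer="aqdar" (len 5), cursors c4@2 c1@4 c2@4 c3@5, authorship .....
After op 3 (delete): buffer="a" (len 1), cursors c1@1 c2@1 c3@1 c4@1, authorship .
After op 4 (insert('t')): buffer="atttt" (len 5), cursors c1@5 c2@5 c3@5 c4@5, authorship .1234
After op 5 (move_left): buffer="atttt" (len 5), cursors c1@4 c2@4 c3@4 c4@4, authorship .1234
After op 6 (move_left): buffer="atttt" (len 5), cursors c1@3 c2@3 c3@3 c4@3, authorship .1234
Authorship (.=original, N=cursor N): . 1 2 3 4
Index 2: author = 2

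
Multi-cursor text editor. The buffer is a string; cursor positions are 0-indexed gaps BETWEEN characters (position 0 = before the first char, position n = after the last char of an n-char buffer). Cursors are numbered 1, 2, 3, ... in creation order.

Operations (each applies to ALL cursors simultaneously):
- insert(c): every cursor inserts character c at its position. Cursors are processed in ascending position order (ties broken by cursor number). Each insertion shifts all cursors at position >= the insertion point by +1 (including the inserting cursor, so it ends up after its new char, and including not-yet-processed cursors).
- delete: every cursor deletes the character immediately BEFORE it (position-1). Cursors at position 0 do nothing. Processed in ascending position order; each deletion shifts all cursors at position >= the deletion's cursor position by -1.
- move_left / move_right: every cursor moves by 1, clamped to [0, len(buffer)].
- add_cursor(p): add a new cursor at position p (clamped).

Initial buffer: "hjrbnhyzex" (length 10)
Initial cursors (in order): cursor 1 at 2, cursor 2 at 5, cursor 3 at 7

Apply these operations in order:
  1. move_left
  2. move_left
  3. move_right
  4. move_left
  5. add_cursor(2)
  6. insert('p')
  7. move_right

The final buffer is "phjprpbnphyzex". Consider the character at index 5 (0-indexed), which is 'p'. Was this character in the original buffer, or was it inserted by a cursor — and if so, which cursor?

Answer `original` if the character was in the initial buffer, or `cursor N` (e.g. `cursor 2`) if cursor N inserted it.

Answer: cursor 2

Derivation:
After op 1 (move_left): buffer="hjrbnhyzex" (len 10), cursors c1@1 c2@4 c3@6, authorship ..........
After op 2 (move_left): buffer="hjrbnhyzex" (len 10), cursors c1@0 c2@3 c3@5, authorship ..........
After op 3 (move_right): buffer="hjrbnhyzex" (len 10), cursors c1@1 c2@4 c3@6, authorship ..........
After op 4 (move_left): buffer="hjrbnhyzex" (len 10), cursors c1@0 c2@3 c3@5, authorship ..........
After op 5 (add_cursor(2)): buffer="hjrbnhyzex" (len 10), cursors c1@0 c4@2 c2@3 c3@5, authorship ..........
After op 6 (insert('p')): buffer="phjprpbnphyzex" (len 14), cursors c1@1 c4@4 c2@6 c3@9, authorship 1..4.2..3.....
After op 7 (move_right): buffer="phjprpbnphyzex" (len 14), cursors c1@2 c4@5 c2@7 c3@10, authorship 1..4.2..3.....
Authorship (.=original, N=cursor N): 1 . . 4 . 2 . . 3 . . . . .
Index 5: author = 2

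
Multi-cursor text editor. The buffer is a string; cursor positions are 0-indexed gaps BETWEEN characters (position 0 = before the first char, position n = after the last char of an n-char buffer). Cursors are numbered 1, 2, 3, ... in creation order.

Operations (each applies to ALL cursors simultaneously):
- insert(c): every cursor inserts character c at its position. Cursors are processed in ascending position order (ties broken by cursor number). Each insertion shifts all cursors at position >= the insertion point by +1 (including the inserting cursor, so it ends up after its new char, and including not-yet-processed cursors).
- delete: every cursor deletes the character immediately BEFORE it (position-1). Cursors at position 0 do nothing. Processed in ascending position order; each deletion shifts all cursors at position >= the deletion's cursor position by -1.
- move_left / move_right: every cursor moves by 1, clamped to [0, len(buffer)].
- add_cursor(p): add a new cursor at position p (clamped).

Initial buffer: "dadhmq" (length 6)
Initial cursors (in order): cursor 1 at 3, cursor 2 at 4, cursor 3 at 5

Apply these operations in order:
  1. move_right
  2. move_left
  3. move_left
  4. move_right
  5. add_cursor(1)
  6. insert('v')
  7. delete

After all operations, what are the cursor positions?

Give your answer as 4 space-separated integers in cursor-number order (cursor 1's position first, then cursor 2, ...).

After op 1 (move_right): buffer="dadhmq" (len 6), cursors c1@4 c2@5 c3@6, authorship ......
After op 2 (move_left): buffer="dadhmq" (len 6), cursors c1@3 c2@4 c3@5, authorship ......
After op 3 (move_left): buffer="dadhmq" (len 6), cursors c1@2 c2@3 c3@4, authorship ......
After op 4 (move_right): buffer="dadhmq" (len 6), cursors c1@3 c2@4 c3@5, authorship ......
After op 5 (add_cursor(1)): buffer="dadhmq" (len 6), cursors c4@1 c1@3 c2@4 c3@5, authorship ......
After op 6 (insert('v')): buffer="dvadvhvmvq" (len 10), cursors c4@2 c1@5 c2@7 c3@9, authorship .4..1.2.3.
After op 7 (delete): buffer="dadhmq" (len 6), cursors c4@1 c1@3 c2@4 c3@5, authorship ......

Answer: 3 4 5 1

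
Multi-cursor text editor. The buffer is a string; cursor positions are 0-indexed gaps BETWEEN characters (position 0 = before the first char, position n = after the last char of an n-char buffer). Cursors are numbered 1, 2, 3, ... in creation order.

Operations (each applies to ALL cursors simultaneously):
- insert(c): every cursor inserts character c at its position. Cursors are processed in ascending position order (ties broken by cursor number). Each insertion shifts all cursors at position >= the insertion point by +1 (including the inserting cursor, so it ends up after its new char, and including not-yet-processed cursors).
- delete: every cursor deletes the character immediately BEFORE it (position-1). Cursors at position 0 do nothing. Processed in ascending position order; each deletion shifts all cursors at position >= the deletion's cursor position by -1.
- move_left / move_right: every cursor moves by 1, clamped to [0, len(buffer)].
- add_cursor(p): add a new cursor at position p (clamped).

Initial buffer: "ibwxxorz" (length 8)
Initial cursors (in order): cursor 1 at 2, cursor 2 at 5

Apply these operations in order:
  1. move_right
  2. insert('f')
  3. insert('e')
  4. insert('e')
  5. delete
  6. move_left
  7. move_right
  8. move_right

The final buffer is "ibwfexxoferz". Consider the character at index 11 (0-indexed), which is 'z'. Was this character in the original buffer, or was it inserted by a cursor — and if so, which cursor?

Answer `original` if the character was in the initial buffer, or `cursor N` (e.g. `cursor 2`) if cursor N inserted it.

Answer: original

Derivation:
After op 1 (move_right): buffer="ibwxxorz" (len 8), cursors c1@3 c2@6, authorship ........
After op 2 (insert('f')): buffer="ibwfxxofrz" (len 10), cursors c1@4 c2@8, authorship ...1...2..
After op 3 (insert('e')): buffer="ibwfexxoferz" (len 12), cursors c1@5 c2@10, authorship ...11...22..
After op 4 (insert('e')): buffer="ibwfeexxofeerz" (len 14), cursors c1@6 c2@12, authorship ...111...222..
After op 5 (delete): buffer="ibwfexxoferz" (len 12), cursors c1@5 c2@10, authorship ...11...22..
After op 6 (move_left): buffer="ibwfexxoferz" (len 12), cursors c1@4 c2@9, authorship ...11...22..
After op 7 (move_right): buffer="ibwfexxoferz" (len 12), cursors c1@5 c2@10, authorship ...11...22..
After op 8 (move_right): buffer="ibwfexxoferz" (len 12), cursors c1@6 c2@11, authorship ...11...22..
Authorship (.=original, N=cursor N): . . . 1 1 . . . 2 2 . .
Index 11: author = original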